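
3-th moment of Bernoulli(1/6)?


For Bernoulli: X in {0,1}
E[X^3] = 0^3*(1-1/6) + 1^3*1/6 = 1/6

1/6


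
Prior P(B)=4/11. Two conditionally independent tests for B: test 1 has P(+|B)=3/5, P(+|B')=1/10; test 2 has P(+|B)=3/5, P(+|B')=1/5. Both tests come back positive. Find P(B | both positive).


After test 1: P(+) = 3/5*4/11 + 1/10*7/11 = 31/110
P(B|+) = (12/55)/(31/110) = 24/31
After test 2 (use post1 as new prior): P(+) = 3/5*24/31 + 1/5*7/31 = 79/155
P(B|+,+) = (72/155)/(79/155) = 72/79

72/79


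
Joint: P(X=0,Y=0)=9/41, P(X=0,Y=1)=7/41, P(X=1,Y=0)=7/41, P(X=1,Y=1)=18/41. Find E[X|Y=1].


P(Y=1) = 25/41
E[X|Y=1] = (0*7 + 1*18)/25 = 18/25

18/25


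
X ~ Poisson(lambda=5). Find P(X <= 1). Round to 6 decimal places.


P(X<=1) = e^(-5)*5^0/0! + e^(-5)*5^1/1!
≈ 0.0067379470 + 0.0336897350
= 0.0404276820
≈ 0.040428

0.040428


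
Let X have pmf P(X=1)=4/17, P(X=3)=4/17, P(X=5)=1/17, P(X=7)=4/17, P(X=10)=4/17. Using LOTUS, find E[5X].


E[5X] = sum(g(x)*P(x))
= 5*4/17 + 15*4/17 + 25*1/17 + 35*4/17 + 50*4/17
= 445/17

445/17


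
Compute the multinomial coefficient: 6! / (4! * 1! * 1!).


6! = 720
Denominator: 4!=24 * 1!=1 * 1!=1
Coefficient = 720 / 24 = 30

30


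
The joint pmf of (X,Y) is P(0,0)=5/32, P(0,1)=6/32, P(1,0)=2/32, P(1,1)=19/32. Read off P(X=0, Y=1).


Read from table: P(X=0, Y=1) = 6/32 = 3/16

3/16


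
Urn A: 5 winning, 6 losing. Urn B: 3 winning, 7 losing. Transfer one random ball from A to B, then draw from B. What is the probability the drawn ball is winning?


P(transfer winning) = 5/11; P(transfer losing) = 6/11
If winning transferred: Urn II has 4 winning of 11, so P(winning|winning moved) = 4/11
If losing transferred: Urn II has 3 winning of 11, so P(winning|losing moved) = 3/11
By total probability: P(winning) = 5/11*4/11 + 6/11*3/11 = 38/121

38/121


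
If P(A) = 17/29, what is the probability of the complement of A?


P(A') = 1 - P(A) = 1 - 17/29 = 12/29

12/29


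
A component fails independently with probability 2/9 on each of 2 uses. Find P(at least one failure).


P(at least one) = 1 - P(none)
P(none) = (1 - 2/9)^2 = (7/9)^2 = 49/81
P(at least one) = 1 - 49/81 = 32/81

32/81


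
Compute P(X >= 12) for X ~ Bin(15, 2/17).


P(X>=12) = P(X=12) + P(X=13) + P(X=14) + P(X=15)
= 6289920000/2862423051509815793 + 193536000/2862423051509815793 + 3686400/2862423051509815793 + 32768/2862423051509815793
= 6487175168/2862423051509815793

6487175168/2862423051509815793


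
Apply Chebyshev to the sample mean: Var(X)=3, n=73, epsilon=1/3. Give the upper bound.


Var(Xbar) = Var(X)/n = 3/73
Chebyshev: P(|Xbar-mu| >= 1/3) <= Var(Xbar)/(1/3)^2 = (3/73)/(1/9) = 27/73

27/73


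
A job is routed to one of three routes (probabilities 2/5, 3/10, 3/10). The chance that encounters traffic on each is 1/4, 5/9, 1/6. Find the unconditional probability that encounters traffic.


P(A) = P(A|B1)P(B1) + P(A|B2)P(B2) + P(A|B3)P(B3)
= 1/4*2/5 + 5/9*3/10 + 1/6*3/10
= 1/10 + 1/6 + 1/20 = 19/60

19/60


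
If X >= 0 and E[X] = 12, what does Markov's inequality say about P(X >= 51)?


Markov: P(X >= a) <= E[X]/a
P(X >= 51) <= 12/51 = 4/17

4/17


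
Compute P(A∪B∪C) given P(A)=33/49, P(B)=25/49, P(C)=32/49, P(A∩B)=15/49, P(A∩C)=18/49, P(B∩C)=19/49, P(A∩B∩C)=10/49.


P(A∪B∪C) = P(A)+P(B)+P(C) - P(AB)-P(AC)-P(BC) + P(ABC)
= 33/49+25/49+32/49 - 15/49-18/49-19/49 + 10/49
= 48/49

48/49


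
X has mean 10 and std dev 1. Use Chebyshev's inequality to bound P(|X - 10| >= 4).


k = 4/1 = 4
Chebyshev: P(|X-mu| >= k*sigma) <= 1/k^2 = 1/4^2 = 1/16

1/16


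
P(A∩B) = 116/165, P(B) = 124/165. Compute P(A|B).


P(A|B) = P(A∩B)/P(B) = (116/165)/(124/165) = 116/124 = 29/31

29/31


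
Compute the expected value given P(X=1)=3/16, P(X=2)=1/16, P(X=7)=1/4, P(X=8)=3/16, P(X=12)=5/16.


E[X] = sum(x * P(x))
= 1*3/16 + 2*1/16 + 7*1/4 + 8*3/16 + 12*5/16
= 117/16

117/16


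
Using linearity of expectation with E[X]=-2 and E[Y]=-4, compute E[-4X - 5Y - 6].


E[-4X - 5Y - 6] = -4*E[X] - 5*E[Y] - 6
= (-4)*(-2) + (-5)*(-4) + (-6)
= 8 + 20 - 6 = 22

22


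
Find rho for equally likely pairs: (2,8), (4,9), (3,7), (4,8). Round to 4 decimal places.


Cov(X,Y) = 0.2500, Var(X) = 0.6875, Var(Y) = 0.5000
rho = Cov/(sqrt(VarX)*sqrt(VarY)) = 0.4264

0.4264


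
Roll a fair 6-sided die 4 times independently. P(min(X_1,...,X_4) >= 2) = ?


P(min >= 2) = P(all X_i >= 2) = (P(X_1 >= 2))^4
= (5/6)^4 = 625/1296

625/1296


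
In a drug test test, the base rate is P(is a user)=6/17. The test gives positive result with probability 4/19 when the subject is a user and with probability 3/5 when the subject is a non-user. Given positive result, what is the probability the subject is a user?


P(A) = P(A|B)P(B) + P(A|B')P(B') = 4/19*6/17 + 3/5*11/17 = 747/1615
P(B|A) = P(A|B)P(B)/P(A) = (24/323)/(747/1615) = 40/249

40/249


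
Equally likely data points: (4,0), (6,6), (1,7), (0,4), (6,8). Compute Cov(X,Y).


E[X]=17/5, E[Y]=5, E[XY]=91/5
Cov(X,Y) = E[XY] - E[X]E[Y] = 91/5 - 17/5*5 = 6/5

6/5


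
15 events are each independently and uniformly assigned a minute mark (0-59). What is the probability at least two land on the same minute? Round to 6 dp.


P(all different) = prod((60-i)/60 for i=0..14) = 0.147943
P(at least one match) = 1 - 0.147943 = 0.852057

0.852057


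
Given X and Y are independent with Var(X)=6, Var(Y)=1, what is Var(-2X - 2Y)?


Independence => Cov(X,Y)=0
Var(-2X - 2Y) = (-2)^2*Var(X) + (-2)^2*Var(Y)
= 4*6 + 4*1 = 28

28


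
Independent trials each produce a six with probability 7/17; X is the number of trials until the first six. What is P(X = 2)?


P(X=2) = (1-p)^1 * p = (10/17)^1 * 7/17
= 10/17 * 7/17 = 70/289

70/289


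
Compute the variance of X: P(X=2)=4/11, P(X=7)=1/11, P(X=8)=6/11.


E[X] = 63/11, E[X^2] = 449/11
Var(X) = E[X^2] - (E[X])^2 = 449/11 - (63/11)^2 = 970/121

970/121


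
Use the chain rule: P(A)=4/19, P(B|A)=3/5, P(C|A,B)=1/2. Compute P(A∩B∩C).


P(A∩B∩C) = P(A) * P(B|A) * P(C|A∩B)
= 4/19 * 3/5 * 1/2
= 12/95 * 1/2 = 6/95

6/95


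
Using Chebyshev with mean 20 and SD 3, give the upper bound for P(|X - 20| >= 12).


k = 12/3 = 4
Chebyshev: P(|X-mu| >= k*sigma) <= 1/k^2 = 1/4^2 = 1/16

1/16


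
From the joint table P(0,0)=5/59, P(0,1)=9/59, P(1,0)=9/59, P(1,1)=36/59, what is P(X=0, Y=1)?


Read from table: P(X=0, Y=1) = 9/59

9/59


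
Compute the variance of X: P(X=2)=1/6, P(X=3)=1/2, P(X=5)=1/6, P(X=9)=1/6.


E[X] = 25/6, E[X^2] = 137/6
Var(X) = E[X^2] - (E[X])^2 = 137/6 - (25/6)^2 = 197/36

197/36


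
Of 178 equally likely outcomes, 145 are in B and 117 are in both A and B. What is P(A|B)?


P(A|B) = P(A∩B)/P(B) = (117/178)/(145/178) = 117/145

117/145


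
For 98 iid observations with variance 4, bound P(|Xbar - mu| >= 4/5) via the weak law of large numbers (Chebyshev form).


Var(Xbar) = Var(X)/n = 4/98
Chebyshev: P(|Xbar-mu| >= 4/5) <= Var(Xbar)/(4/5)^2 = (2/49)/(16/25) = 25/392

25/392


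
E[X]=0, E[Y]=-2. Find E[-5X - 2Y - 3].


E[-5X - 2Y - 3] = -5*E[X] - 2*E[Y] - 3
= (-5)*(0) + (-2)*(-2) + (-3)
= 0 + 4 - 3 = 1

1


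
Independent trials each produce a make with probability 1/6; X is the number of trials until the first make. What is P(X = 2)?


P(X=2) = (1-p)^1 * p = (5/6)^1 * 1/6
= 5/6 * 1/6 = 5/36

5/36


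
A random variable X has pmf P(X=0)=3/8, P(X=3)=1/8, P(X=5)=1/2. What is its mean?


E[X] = sum(x * P(x))
= 0*3/8 + 3*1/8 + 5*1/2
= 23/8

23/8


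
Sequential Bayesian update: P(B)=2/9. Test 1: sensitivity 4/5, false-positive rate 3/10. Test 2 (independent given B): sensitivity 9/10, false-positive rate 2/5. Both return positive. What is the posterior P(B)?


After test 1: P(+) = 4/5*2/9 + 3/10*7/9 = 37/90
P(B|+) = (8/45)/(37/90) = 16/37
After test 2 (use post1 as new prior): P(+) = 9/10*16/37 + 2/5*21/37 = 114/185
P(B|+,+) = (72/185)/(114/185) = 12/19

12/19


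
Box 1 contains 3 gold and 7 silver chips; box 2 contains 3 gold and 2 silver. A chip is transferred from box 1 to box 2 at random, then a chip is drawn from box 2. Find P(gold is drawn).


P(transfer gold) = 3/10; P(transfer silver) = 7/10
If gold transferred: Urn II has 4 gold of 6, so P(gold|gold moved) = 2/3
If silver transferred: Urn II has 3 gold of 6, so P(gold|silver moved) = 1/2
By total probability: P(gold) = 3/10*2/3 + 7/10*1/2 = 11/20

11/20


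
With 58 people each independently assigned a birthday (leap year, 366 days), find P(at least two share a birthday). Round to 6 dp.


P(all different) = prod((366-i)/366 for i=0..57) = 0.008451
P(at least one match) = 1 - 0.008451 = 0.991549

0.991549


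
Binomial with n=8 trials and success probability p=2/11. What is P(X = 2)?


P(X=2) = C(8,2) * p^2 * (1-p)^6
= 28 * 4/121 * 531441/1771561
= 59521392/214358881

59521392/214358881


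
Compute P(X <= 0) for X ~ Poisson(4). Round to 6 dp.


P(X<=0) = e^(-4)*4^0/0!
≈ 0.0183156389
≈ 0.018316

0.018316


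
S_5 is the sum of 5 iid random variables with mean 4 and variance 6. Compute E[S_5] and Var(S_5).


E[S_n] = n*mu = 5*4 = 20
Var(S_n) = n*sigma^2 = 5*6 = 30

E[S_5]=20, Var(S_5)=30


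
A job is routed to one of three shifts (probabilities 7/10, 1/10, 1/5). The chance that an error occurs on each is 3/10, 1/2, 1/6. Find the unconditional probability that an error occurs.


P(A) = P(A|B1)P(B1) + P(A|B2)P(B2) + P(A|B3)P(B3)
= 3/10*7/10 + 1/2*1/10 + 1/6*1/5
= 21/100 + 1/20 + 1/30 = 22/75

22/75


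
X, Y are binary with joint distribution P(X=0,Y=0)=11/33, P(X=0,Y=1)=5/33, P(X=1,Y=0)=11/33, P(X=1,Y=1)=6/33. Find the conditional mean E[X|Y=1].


P(Y=1) = 11/33
E[X|Y=1] = (0*5 + 1*6)/11 = 6/11

6/11


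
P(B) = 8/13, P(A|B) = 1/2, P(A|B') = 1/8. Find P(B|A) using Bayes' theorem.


P(A) = P(A|B)P(B) + P(A|B')P(B') = 1/2*8/13 + 1/8*5/13 = 37/104
P(B|A) = P(A|B)P(B)/P(A) = (4/13)/(37/104) = 32/37

32/37


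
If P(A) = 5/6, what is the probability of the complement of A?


P(A') = 1 - P(A) = 1 - 5/6 = 1/6

1/6


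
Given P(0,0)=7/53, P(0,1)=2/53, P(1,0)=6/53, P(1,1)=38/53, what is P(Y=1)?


P(Y=1) = P(0,1)+P(1,1) = 2/53 + 38/53 = 40/53

40/53


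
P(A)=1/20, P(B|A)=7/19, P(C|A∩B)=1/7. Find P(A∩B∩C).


P(A∩B∩C) = P(A) * P(B|A) * P(C|A∩B)
= 1/20 * 7/19 * 1/7
= 7/380 * 1/7 = 1/380

1/380


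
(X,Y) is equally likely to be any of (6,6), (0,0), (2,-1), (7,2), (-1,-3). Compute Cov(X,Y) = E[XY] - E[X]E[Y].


E[X]=14/5, E[Y]=4/5, E[XY]=51/5
Cov(X,Y) = E[XY] - E[X]E[Y] = 51/5 - 14/5*4/5 = 199/25

199/25


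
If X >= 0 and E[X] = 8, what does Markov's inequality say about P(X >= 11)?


Markov: P(X >= a) <= E[X]/a
P(X >= 11) <= 8/11

8/11


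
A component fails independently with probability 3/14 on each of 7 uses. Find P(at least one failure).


P(at least one) = 1 - P(none)
P(none) = (1 - 3/14)^7 = (11/14)^7 = 19487171/105413504
P(at least one) = 1 - 19487171/105413504 = 85926333/105413504

85926333/105413504


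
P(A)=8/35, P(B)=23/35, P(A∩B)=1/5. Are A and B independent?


P(A)*P(B) = 8/35*23/35 = 184/1225
P(A∩B) = 1/5 != 184/1225, so not independent

No, A and B are not independent


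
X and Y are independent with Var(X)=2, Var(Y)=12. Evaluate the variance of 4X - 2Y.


Independence => Cov(X,Y)=0
Var(4X - 2Y) = 4^2*Var(X) + (-2)^2*Var(Y)
= 16*2 + 4*12 = 80

80


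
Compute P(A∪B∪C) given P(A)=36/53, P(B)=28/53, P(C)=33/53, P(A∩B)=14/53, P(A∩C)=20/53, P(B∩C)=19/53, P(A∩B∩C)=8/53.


P(A∪B∪C) = P(A)+P(B)+P(C) - P(AB)-P(AC)-P(BC) + P(ABC)
= 36/53+28/53+33/53 - 14/53-20/53-19/53 + 8/53
= 52/53

52/53


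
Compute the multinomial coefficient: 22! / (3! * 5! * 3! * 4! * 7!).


22! = 1124000727777607680000
Denominator: 3!=6 * 5!=120 * 3!=6 * 4!=24 * 7!=5040
Coefficient = 1124000727777607680000 / 522547200 = 2151003254400

2151003254400


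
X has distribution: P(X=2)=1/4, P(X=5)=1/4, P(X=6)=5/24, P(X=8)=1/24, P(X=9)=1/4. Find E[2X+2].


E[2X+2] = sum(g(x)*P(x))
= 6*1/4 + 12*1/4 + 14*5/24 + 18*1/24 + 20*1/4
= 79/6

79/6


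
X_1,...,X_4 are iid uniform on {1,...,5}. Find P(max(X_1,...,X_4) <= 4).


P(max <= 4) = P(all X_i <= 4) = (P(X_1 <= 4))^4
= (4/5)^4 = 256/625

256/625


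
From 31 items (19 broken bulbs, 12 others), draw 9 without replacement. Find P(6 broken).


P(X=6) = C(19,6)*C(12,3) / C(31,9)
= 27132*220 / 20160075
= 5969040/20160075 = 397936/1344005

397936/1344005


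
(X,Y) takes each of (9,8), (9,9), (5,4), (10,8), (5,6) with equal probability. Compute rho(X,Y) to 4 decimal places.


Cov(X,Y) = 3.4000, Var(X) = 4.6400, Var(Y) = 3.2000
rho = Cov/(sqrt(VarX)*sqrt(VarY)) = 0.8824

0.8824


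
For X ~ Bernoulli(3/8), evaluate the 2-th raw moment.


For Bernoulli: X in {0,1}
E[X^2] = 0^2*(1-3/8) + 1^2*3/8 = 3/8

3/8


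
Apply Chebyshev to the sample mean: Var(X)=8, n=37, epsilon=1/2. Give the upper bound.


Var(Xbar) = Var(X)/n = 8/37
Chebyshev: P(|Xbar-mu| >= 1/2) <= Var(Xbar)/(1/2)^2 = (8/37)/(1/4) = 32/37

32/37


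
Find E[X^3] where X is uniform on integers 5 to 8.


E[X^3] = (1/4) * sum(x^3 for x=5..8)
= 1196/4 = 299

299


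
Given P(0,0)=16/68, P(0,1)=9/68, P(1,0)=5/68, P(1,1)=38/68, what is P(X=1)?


P(X=1) = P(1,0)+P(1,1) = 5/68 + 38/68 = 43/68

43/68


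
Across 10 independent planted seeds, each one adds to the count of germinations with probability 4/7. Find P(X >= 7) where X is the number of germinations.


P(X>=7) = P(X=7) + P(X=8) + P(X=9) + P(X=10)
= 53084160/282475249 + 26542080/282475249 + 7864320/282475249 + 1048576/282475249
= 12648448/40353607

12648448/40353607


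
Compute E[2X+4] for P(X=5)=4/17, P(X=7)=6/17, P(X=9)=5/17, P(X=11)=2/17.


E[2X+4] = sum(g(x)*P(x))
= 14*4/17 + 18*6/17 + 22*5/17 + 26*2/17
= 326/17

326/17


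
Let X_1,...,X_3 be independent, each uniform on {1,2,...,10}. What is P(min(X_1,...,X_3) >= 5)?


P(min >= 5) = P(all X_i >= 5) = (P(X_1 >= 5))^3
= (6/10)^3 = (3/5)^3 = 27/125

27/125


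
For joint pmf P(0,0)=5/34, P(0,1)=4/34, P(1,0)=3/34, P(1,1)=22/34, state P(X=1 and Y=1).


Read from table: P(X=1, Y=1) = 22/34 = 11/17

11/17


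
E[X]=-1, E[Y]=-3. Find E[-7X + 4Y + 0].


E[-7X + 4Y + 0] = -7*E[X] + 4*E[Y] + 0
= (-7)*(-1) + (4)*(-3) + (0)
= 7 - 12 + 0 = -5

-5


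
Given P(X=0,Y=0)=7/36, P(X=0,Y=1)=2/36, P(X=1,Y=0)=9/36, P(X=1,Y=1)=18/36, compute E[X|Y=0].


P(Y=0) = 16/36
E[X|Y=0] = (0*7 + 1*9)/16 = 9/16

9/16


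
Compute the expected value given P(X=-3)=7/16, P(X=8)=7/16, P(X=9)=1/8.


E[X] = sum(x * P(x))
= -3*7/16 + 8*7/16 + 9*1/8
= 53/16

53/16


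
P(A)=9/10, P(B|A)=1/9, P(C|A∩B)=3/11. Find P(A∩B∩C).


P(A∩B∩C) = P(A) * P(B|A) * P(C|A∩B)
= 9/10 * 1/9 * 3/11
= 1/10 * 3/11 = 3/110

3/110


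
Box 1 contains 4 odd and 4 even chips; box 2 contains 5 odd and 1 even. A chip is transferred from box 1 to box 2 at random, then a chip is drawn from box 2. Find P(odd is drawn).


P(transfer odd) = 4/8 = 1/2; P(transfer even) = 1/2
If odd transferred: Urn II has 6 odd of 7, so P(odd|odd moved) = 6/7
If even transferred: Urn II has 5 odd of 7, so P(odd|even moved) = 5/7
By total probability: P(odd) = 1/2*6/7 + 1/2*5/7 = 11/14

11/14


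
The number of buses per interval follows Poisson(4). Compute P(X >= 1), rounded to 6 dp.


P(X>=1) = 1 - P(X<=0) = 1 - (e^(-4)*4^0/0!)
≈ 1 - 0.0183156389 = 0.9816843611
≈ 0.981684

0.981684


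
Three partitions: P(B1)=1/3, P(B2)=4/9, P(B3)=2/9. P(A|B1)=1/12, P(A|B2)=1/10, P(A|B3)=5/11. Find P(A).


P(A) = P(A|B1)P(B1) + P(A|B2)P(B2) + P(A|B3)P(B3)
= 1/12*1/3 + 1/10*4/9 + 5/11*2/9
= 1/36 + 2/45 + 10/99 = 343/1980

343/1980


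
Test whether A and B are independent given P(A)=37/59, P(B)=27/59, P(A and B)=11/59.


P(A)*P(B) = 37/59*27/59 = 999/3481
P(A∩B) = 11/59 != 999/3481, so not independent

No, A and B are not independent


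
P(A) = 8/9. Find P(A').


P(A') = 1 - P(A) = 1 - 8/9 = 1/9

1/9


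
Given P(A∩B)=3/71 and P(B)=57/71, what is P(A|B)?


P(A|B) = P(A∩B)/P(B) = (3/71)/(57/71) = 3/57 = 1/19

1/19


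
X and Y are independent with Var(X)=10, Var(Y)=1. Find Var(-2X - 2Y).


Independence => Cov(X,Y)=0
Var(-2X - 2Y) = (-2)^2*Var(X) + (-2)^2*Var(Y)
= 4*10 + 4*1 = 44

44


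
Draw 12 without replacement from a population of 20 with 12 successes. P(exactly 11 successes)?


P(X=11) = C(12,11)*C(8,1) / C(20,12)
= 12*8 / 125970
= 96/125970 = 16/20995

16/20995


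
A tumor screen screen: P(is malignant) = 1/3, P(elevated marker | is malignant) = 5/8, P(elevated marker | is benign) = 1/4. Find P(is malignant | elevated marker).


P(A) = P(A|B)P(B) + P(A|B')P(B') = 5/8*1/3 + 1/4*2/3 = 3/8
P(B|A) = P(A|B)P(B)/P(A) = (5/24)/(3/8) = 5/9

5/9


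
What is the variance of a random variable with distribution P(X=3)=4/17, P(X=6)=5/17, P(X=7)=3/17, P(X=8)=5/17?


E[X] = 103/17, E[X^2] = 683/17
Var(X) = E[X^2] - (E[X])^2 = 683/17 - (103/17)^2 = 1002/289

1002/289


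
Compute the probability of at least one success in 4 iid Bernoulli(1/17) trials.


P(at least one) = 1 - P(none)
P(none) = (1 - 1/17)^4 = (16/17)^4 = 65536/83521
P(at least one) = 1 - 65536/83521 = 17985/83521

17985/83521


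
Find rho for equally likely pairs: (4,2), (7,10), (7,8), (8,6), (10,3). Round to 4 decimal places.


Cov(X,Y) = 0.6400, Var(X) = 3.7600, Var(Y) = 8.9600
rho = Cov/(sqrt(VarX)*sqrt(VarY)) = 0.1103

0.1103


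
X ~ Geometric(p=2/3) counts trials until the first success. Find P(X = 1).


P(X=1) = (1-p)^0 * p = (1/3)^0 * 2/3
= 1 * 2/3 = 2/3

2/3


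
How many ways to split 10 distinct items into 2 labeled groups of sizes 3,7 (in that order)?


10! = 3628800
Denominator: 3!=6 * 7!=5040
Coefficient = 3628800 / 30240 = 120

120


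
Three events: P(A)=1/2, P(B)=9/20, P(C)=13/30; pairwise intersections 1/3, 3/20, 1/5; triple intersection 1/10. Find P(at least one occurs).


P(A∪B∪C) = P(A)+P(B)+P(C) - P(AB)-P(AC)-P(BC) + P(ABC)
= 1/2+9/20+13/30 - 1/3-3/20-1/5 + 1/10
= 4/5

4/5


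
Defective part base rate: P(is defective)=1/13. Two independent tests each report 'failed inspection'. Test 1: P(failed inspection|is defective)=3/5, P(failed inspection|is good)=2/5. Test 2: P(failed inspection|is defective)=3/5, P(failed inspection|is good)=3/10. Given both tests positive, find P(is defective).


After test 1: P(+) = 3/5*1/13 + 2/5*12/13 = 27/65
P(B|+) = (3/65)/(27/65) = 1/9
After test 2 (use post1 as new prior): P(+) = 3/5*1/9 + 3/10*8/9 = 1/3
P(B|+,+) = (1/15)/(1/3) = 1/5

1/5


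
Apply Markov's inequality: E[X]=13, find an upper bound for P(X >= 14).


Markov: P(X >= a) <= E[X]/a
P(X >= 14) <= 13/14

13/14


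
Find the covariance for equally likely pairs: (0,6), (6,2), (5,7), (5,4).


E[X]=4, E[Y]=19/4, E[XY]=67/4
Cov(X,Y) = E[XY] - E[X]E[Y] = 67/4 - 4*19/4 = -9/4

-9/4


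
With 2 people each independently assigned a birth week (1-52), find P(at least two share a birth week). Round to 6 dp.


P(all different) = prod((52-i)/52 for i=0..1) = 0.980769
P(at least one match) = 1 - 0.980769 = 0.019231

0.019231


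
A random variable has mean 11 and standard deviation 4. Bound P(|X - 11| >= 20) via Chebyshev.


k = 20/4 = 5
Chebyshev: P(|X-mu| >= k*sigma) <= 1/k^2 = 1/5^2 = 1/25

1/25


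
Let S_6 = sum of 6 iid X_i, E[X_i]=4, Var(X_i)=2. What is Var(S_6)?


By independence, Var(S_n) = n*Var(X_1) = 6*2 = 12

12


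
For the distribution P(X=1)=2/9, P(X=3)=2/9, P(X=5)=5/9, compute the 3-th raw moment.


E[X^3] = sum(x^3 * P(x))
= 1*2/9 + 27*2/9 + 125*5/9
= 227/3

227/3


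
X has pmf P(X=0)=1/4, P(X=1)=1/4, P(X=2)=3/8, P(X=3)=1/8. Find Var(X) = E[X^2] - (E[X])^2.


E[X] = 11/8, E[X^2] = 23/8
Var(X) = E[X^2] - (E[X])^2 = 23/8 - (11/8)^2 = 63/64

63/64


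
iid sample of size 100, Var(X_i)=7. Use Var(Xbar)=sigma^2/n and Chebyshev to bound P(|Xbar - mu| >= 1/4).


Var(Xbar) = Var(X)/n = 7/100
Chebyshev: P(|Xbar-mu| >= 1/4) <= Var(Xbar)/(1/4)^2 = (7/100)/(1/16) = 28/25
Bound exceeds 1, so trivial bound: 1

1


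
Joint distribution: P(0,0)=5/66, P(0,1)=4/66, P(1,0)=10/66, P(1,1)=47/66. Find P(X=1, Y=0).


Read from table: P(X=1, Y=0) = 10/66 = 5/33

5/33


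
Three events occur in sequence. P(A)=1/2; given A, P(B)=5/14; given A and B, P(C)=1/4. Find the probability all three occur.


P(A∩B∩C) = P(A) * P(B|A) * P(C|A∩B)
= 1/2 * 5/14 * 1/4
= 5/28 * 1/4 = 5/112

5/112


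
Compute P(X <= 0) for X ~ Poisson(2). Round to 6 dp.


P(X<=0) = e^(-2)*2^0/0!
≈ 0.1353352832
≈ 0.135335

0.135335


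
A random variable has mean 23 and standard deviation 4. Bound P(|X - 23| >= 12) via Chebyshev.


k = 12/4 = 3
Chebyshev: P(|X-mu| >= k*sigma) <= 1/k^2 = 1/3^2 = 1/9

1/9


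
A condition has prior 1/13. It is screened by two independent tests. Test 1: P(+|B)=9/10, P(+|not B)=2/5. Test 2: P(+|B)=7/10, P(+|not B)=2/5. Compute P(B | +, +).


After test 1: P(+) = 9/10*1/13 + 2/5*12/13 = 57/130
P(B|+) = (9/130)/(57/130) = 3/19
After test 2 (use post1 as new prior): P(+) = 7/10*3/19 + 2/5*16/19 = 17/38
P(B|+,+) = (21/190)/(17/38) = 21/85

21/85


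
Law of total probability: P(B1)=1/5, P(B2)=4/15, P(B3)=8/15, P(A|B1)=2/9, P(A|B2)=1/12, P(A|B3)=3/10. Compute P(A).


P(A) = P(A|B1)P(B1) + P(A|B2)P(B2) + P(A|B3)P(B3)
= 2/9*1/5 + 1/12*4/15 + 3/10*8/15
= 2/45 + 1/45 + 4/25 = 17/75

17/75


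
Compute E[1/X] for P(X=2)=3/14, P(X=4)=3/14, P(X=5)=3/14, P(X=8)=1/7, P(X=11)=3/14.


E[1/X] = sum(g(x)*P(x))
= 1/2*3/14 + 1/4*3/14 + 1/5*3/14 + 1/8*1/7 + 1/11*3/14
= 53/220

53/220


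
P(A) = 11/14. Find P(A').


P(A') = 1 - P(A) = 1 - 11/14 = 3/14

3/14


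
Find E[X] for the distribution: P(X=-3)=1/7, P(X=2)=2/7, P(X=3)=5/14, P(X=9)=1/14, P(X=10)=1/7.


E[X] = sum(x * P(x))
= -3*1/7 + 2*2/7 + 3*5/14 + 9*1/14 + 10*1/7
= 23/7

23/7


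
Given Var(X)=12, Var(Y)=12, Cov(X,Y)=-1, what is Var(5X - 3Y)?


Var(5X - 3Y) = 5^2*Var(X) + (-3)^2*Var(Y) + 2*5*(-3)*Cov(X,Y)
= 25*12 + 9*12 - 30*(-1)
= 300 + 108 + 30 = 438

438


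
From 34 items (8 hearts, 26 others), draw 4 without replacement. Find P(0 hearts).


P(X=0) = C(8,0)*C(26,4) / C(34,4)
= 1*14950 / 46376
= 14950/46376 = 7475/23188

7475/23188


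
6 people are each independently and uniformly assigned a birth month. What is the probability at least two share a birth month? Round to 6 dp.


P(all different) = prod((12-i)/12 for i=0..5) = 0.222801
P(at least one match) = 1 - 0.222801 = 0.777199

0.777199


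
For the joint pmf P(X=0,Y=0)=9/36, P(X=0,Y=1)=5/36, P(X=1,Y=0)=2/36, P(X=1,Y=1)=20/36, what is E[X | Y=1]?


P(Y=1) = 25/36
E[X|Y=1] = (0*5 + 1*20)/25 = 20/25 = 4/5

4/5


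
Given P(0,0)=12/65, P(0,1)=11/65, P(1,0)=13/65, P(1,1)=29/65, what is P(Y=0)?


P(Y=0) = P(0,0)+P(1,0) = 12/65 + 13/65 = 25/65 = 5/13

5/13


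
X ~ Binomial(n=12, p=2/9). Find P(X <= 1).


P(X<=1) = P(X=0) + P(X=1)
= 13841287201/282429536481 + 15818613944/94143178827
= 61297129033/282429536481

61297129033/282429536481


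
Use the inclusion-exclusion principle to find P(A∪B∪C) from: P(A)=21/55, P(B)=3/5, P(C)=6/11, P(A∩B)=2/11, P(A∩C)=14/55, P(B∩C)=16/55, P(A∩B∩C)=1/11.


P(A∪B∪C) = P(A)+P(B)+P(C) - P(AB)-P(AC)-P(BC) + P(ABC)
= 21/55+3/5+6/11 - 2/11-14/55-16/55 + 1/11
= 49/55

49/55


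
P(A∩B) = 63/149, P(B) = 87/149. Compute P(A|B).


P(A|B) = P(A∩B)/P(B) = (63/149)/(87/149) = 63/87 = 21/29

21/29


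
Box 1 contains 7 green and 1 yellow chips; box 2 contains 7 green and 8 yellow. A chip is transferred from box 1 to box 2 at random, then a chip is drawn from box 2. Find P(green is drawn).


P(transfer green) = 7/8; P(transfer yellow) = 1/8
If green transferred: Urn II has 8 green of 16, so P(green|green moved) = 1/2
If yellow transferred: Urn II has 7 green of 16, so P(green|yellow moved) = 7/16
By total probability: P(green) = 7/8*1/2 + 1/8*7/16 = 63/128

63/128


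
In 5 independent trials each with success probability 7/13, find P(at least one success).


P(at least one) = 1 - P(none)
P(none) = (1 - 7/13)^5 = (6/13)^5 = 7776/371293
P(at least one) = 1 - 7776/371293 = 363517/371293

363517/371293


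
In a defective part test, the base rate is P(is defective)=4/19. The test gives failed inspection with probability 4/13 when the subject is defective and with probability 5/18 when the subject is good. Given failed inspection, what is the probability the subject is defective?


P(A) = P(A|B)P(B) + P(A|B')P(B') = 4/13*4/19 + 5/18*15/19 = 421/1482
P(B|A) = P(A|B)P(B)/P(A) = (16/247)/(421/1482) = 96/421

96/421


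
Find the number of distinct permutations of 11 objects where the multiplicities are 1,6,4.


11! = 39916800
Denominator: 1!=1 * 6!=720 * 4!=24
Coefficient = 39916800 / 17280 = 2310

2310


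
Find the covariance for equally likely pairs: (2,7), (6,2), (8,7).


E[X]=16/3, E[Y]=16/3, E[XY]=82/3
Cov(X,Y) = E[XY] - E[X]E[Y] = 82/3 - 16/3*16/3 = -10/9

-10/9


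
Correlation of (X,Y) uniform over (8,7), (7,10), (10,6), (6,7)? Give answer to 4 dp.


Cov(X,Y) = -1.1250, Var(X) = 2.1875, Var(Y) = 2.2500
rho = Cov/(sqrt(VarX)*sqrt(VarY)) = -0.5071

-0.5071


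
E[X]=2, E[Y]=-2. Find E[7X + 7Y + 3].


E[7X + 7Y + 3] = 7*E[X] + 7*E[Y] + 3
= (7)*(2) + (7)*(-2) + (3)
= 14 - 14 + 3 = 3

3


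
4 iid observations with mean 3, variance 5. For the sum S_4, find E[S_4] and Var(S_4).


E[S_n] = n*mu = 4*3 = 12
Var(S_n) = n*sigma^2 = 4*5 = 20

E[S_4]=12, Var(S_4)=20


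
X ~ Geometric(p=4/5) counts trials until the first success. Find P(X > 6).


P(X > 6) = P(first 6 trials all fail) = (1-p)^6 = (1/5)^6 = 1/15625

1/15625


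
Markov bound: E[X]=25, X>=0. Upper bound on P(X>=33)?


Markov: P(X >= a) <= E[X]/a
P(X >= 33) <= 25/33

25/33


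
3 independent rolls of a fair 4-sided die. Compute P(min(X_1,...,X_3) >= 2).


P(min >= 2) = P(all X_i >= 2) = (P(X_1 >= 2))^3
= (3/4)^3 = 27/64

27/64


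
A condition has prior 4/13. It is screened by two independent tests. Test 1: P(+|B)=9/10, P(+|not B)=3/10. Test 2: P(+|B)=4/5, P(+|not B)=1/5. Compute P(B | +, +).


After test 1: P(+) = 9/10*4/13 + 3/10*9/13 = 63/130
P(B|+) = (18/65)/(63/130) = 4/7
After test 2 (use post1 as new prior): P(+) = 4/5*4/7 + 1/5*3/7 = 19/35
P(B|+,+) = (16/35)/(19/35) = 16/19

16/19


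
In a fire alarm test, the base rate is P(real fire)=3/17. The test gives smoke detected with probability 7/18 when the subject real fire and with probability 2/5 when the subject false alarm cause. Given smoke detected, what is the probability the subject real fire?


P(A) = P(A|B)P(B) + P(A|B')P(B') = 7/18*3/17 + 2/5*14/17 = 203/510
P(B|A) = P(A|B)P(B)/P(A) = (7/102)/(203/510) = 5/29

5/29


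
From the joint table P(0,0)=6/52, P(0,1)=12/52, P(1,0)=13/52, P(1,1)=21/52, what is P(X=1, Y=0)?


Read from table: P(X=1, Y=0) = 13/52 = 1/4

1/4


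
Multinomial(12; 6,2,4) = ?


12! = 479001600
Denominator: 6!=720 * 2!=2 * 4!=24
Coefficient = 479001600 / 34560 = 13860

13860


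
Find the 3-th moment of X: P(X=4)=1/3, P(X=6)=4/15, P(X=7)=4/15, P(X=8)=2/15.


E[X^3] = sum(x^3 * P(x))
= 64*1/3 + 216*4/15 + 343*4/15 + 512*2/15
= 716/3

716/3


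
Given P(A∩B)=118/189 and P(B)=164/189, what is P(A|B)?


P(A|B) = P(A∩B)/P(B) = (118/189)/(164/189) = 118/164 = 59/82

59/82


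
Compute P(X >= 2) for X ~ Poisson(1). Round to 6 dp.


P(X>=2) = 1 - P(X<=1) = 1 - (e^(-1)*1^0/0! + e^(-1)*1^1/1!)
≈ 1 - (0.3678794412 + 0.3678794412)
= 1 - 0.7357588824 = 0.2642411176
≈ 0.264241

0.264241


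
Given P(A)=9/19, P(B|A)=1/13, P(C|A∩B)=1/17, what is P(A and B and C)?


P(A∩B∩C) = P(A) * P(B|A) * P(C|A∩B)
= 9/19 * 1/13 * 1/17
= 9/247 * 1/17 = 9/4199

9/4199


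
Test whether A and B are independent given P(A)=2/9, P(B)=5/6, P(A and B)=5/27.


P(A)*P(B) = 2/9*5/6 = 5/27
P(A∩B) = 5/27, which equals P(A)P(B), so independent

Yes, A and B are independent


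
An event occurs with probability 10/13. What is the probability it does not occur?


P(A') = 1 - P(A) = 1 - 10/13 = 3/13

3/13


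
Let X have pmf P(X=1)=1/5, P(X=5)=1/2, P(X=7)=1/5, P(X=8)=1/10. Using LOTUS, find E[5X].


E[5X] = sum(g(x)*P(x))
= 5*1/5 + 25*1/2 + 35*1/5 + 40*1/10
= 49/2

49/2


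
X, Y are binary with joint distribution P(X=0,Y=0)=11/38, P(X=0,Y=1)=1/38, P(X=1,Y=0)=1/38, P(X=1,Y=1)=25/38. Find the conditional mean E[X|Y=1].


P(Y=1) = 26/38
E[X|Y=1] = (0*1 + 1*25)/26 = 25/26

25/26


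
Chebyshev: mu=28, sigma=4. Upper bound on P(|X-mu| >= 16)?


k = 16/4 = 4
Chebyshev: P(|X-mu| >= k*sigma) <= 1/k^2 = 1/4^2 = 1/16

1/16


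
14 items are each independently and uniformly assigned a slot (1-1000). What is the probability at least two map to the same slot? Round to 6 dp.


P(all different) = prod((1000-i)/1000 for i=0..13) = 0.912641
P(at least one match) = 1 - 0.912641 = 0.087359

0.087359


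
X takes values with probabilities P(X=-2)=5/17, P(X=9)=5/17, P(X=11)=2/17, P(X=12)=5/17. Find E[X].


E[X] = sum(x * P(x))
= -2*5/17 + 9*5/17 + 11*2/17 + 12*5/17
= 117/17

117/17


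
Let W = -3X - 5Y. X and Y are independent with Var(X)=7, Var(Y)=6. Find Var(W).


Independence => Cov(X,Y)=0
Var(-3X - 5Y) = (-3)^2*Var(X) + (-5)^2*Var(Y)
= 9*7 + 25*6 = 213

213


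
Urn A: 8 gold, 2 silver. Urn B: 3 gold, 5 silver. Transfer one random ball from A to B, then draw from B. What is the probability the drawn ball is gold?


P(transfer gold) = 8/10 = 4/5; P(transfer silver) = 1/5
If gold transferred: Urn II has 4 gold of 9, so P(gold|gold moved) = 4/9
If silver transferred: Urn II has 3 gold of 9, so P(gold|silver moved) = 1/3
By total probability: P(gold) = 4/5*4/9 + 1/5*1/3 = 19/45

19/45


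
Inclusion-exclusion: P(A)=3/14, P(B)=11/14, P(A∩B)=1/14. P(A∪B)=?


P(A∪B) = P(A) + P(B) - P(A∩B)
= 3/14 + 11/14 - 1/14 = 13/14

13/14


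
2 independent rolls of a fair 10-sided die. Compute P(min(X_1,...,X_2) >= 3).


P(min >= 3) = P(all X_i >= 3) = (P(X_1 >= 3))^2
= (8/10)^2 = (4/5)^2 = 16/25

16/25


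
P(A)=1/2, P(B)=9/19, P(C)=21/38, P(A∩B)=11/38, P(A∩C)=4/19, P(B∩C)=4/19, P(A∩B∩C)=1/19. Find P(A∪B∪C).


P(A∪B∪C) = P(A)+P(B)+P(C) - P(AB)-P(AC)-P(BC) + P(ABC)
= 1/2+9/19+21/38 - 11/38-4/19-4/19 + 1/19
= 33/38

33/38


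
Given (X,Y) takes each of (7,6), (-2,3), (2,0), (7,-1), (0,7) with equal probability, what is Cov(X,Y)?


E[X]=14/5, E[Y]=3, E[XY]=29/5
Cov(X,Y) = E[XY] - E[X]E[Y] = 29/5 - 14/5*3 = -13/5

-13/5


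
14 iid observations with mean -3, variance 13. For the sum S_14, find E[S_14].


E[S_n] = n*E[X_1] = 14*-3 = -42

-42


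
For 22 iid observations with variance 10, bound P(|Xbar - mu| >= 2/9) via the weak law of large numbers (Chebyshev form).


Var(Xbar) = Var(X)/n = 10/22
Chebyshev: P(|Xbar-mu| >= 2/9) <= Var(Xbar)/(2/9)^2 = (5/11)/(4/81) = 405/44
Bound exceeds 1, so trivial bound: 1

1


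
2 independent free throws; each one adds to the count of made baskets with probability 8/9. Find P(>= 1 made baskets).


P(at least one) = 1 - P(none)
P(none) = (1 - 8/9)^2 = (1/9)^2 = 1/81
P(at least one) = 1 - 1/81 = 80/81

80/81


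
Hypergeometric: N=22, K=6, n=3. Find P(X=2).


P(X=2) = C(6,2)*C(16,1) / C(22,3)
= 15*16 / 1540
= 240/1540 = 12/77

12/77


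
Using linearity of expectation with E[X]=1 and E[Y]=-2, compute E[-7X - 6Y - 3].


E[-7X - 6Y - 3] = -7*E[X] - 6*E[Y] - 3
= (-7)*(1) + (-6)*(-2) + (-3)
= -7 + 12 - 3 = 2

2


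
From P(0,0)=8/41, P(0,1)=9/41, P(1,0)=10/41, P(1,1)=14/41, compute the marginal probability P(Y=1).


P(Y=1) = P(0,1)+P(1,1) = 9/41 + 14/41 = 23/41

23/41


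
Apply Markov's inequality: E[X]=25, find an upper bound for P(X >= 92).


Markov: P(X >= a) <= E[X]/a
P(X >= 92) <= 25/92

25/92


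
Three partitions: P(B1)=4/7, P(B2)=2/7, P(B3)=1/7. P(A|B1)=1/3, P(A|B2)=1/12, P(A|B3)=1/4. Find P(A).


P(A) = P(A|B1)P(B1) + P(A|B2)P(B2) + P(A|B3)P(B3)
= 1/3*4/7 + 1/12*2/7 + 1/4*1/7
= 4/21 + 1/42 + 1/28 = 1/4

1/4


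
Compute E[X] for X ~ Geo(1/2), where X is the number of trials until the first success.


For geometric (trials until first success), E[X] = 1/p = 1/(1/2) = 2

2


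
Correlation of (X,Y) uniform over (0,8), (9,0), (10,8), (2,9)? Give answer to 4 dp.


Cov(X,Y) = -8.3125, Var(X) = 18.6875, Var(Y) = 13.1875
rho = Cov/(sqrt(VarX)*sqrt(VarY)) = -0.5295

-0.5295


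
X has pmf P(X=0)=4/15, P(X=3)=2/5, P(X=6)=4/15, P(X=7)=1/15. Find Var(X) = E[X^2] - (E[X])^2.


E[X] = 49/15, E[X^2] = 247/15
Var(X) = E[X^2] - (E[X])^2 = 247/15 - (49/15)^2 = 1304/225

1304/225


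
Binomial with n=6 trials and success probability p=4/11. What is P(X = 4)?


P(X=4) = C(6,4) * p^4 * (1-p)^2
= 15 * 256/14641 * 49/121
= 188160/1771561

188160/1771561


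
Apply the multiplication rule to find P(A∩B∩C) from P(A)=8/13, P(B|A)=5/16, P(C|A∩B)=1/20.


P(A∩B∩C) = P(A) * P(B|A) * P(C|A∩B)
= 8/13 * 5/16 * 1/20
= 5/26 * 1/20 = 1/104

1/104


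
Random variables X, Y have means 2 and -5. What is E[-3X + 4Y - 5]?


E[-3X + 4Y - 5] = -3*E[X] + 4*E[Y] - 5
= (-3)*(2) + (4)*(-5) + (-5)
= -6 - 20 - 5 = -31

-31


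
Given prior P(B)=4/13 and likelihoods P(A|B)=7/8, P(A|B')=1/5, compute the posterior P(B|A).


P(A) = P(A|B)P(B) + P(A|B')P(B') = 7/8*4/13 + 1/5*9/13 = 53/130
P(B|A) = P(A|B)P(B)/P(A) = (7/26)/(53/130) = 35/53

35/53


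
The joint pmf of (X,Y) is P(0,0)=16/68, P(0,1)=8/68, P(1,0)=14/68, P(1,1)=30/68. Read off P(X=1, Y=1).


Read from table: P(X=1, Y=1) = 30/68 = 15/34

15/34


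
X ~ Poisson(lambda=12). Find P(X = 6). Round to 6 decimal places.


P(X=6) = e^(-12) * 12^6 / 6!
≈ 0.000006144212353 * 2985984 / 720
≈ 0.025481

0.025481


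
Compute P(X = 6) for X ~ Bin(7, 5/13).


P(X=6) = C(7,6) * p^6 * (1-p)^1
= 7 * 15625/4826809 * 8/13
= 875000/62748517

875000/62748517


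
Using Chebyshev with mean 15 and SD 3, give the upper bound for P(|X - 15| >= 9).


k = 9/3 = 3
Chebyshev: P(|X-mu| >= k*sigma) <= 1/k^2 = 1/3^2 = 1/9

1/9


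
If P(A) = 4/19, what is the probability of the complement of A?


P(A') = 1 - P(A) = 1 - 4/19 = 15/19

15/19


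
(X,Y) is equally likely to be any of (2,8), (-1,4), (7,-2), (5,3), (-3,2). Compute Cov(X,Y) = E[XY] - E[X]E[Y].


E[X]=2, E[Y]=3, E[XY]=7/5
Cov(X,Y) = E[XY] - E[X]E[Y] = 7/5 - 2*3 = -23/5

-23/5


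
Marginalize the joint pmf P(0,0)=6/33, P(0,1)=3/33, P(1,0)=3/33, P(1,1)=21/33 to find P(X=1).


P(X=1) = P(1,0)+P(1,1) = 3/33 + 21/33 = 24/33 = 8/11

8/11


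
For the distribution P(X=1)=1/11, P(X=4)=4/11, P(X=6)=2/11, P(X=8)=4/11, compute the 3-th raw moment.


E[X^3] = sum(x^3 * P(x))
= 1*1/11 + 64*4/11 + 216*2/11 + 512*4/11
= 2737/11

2737/11


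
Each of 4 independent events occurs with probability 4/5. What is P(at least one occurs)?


P(at least one) = 1 - P(none)
P(none) = (1 - 4/5)^4 = (1/5)^4 = 1/625
P(at least one) = 1 - 1/625 = 624/625

624/625


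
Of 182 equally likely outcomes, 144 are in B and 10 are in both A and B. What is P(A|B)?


P(A|B) = P(A∩B)/P(B) = (10/182)/(144/182) = 10/144 = 5/72

5/72


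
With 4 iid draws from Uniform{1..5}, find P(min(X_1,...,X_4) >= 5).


P(min >= 5) = P(all X_i >= 5) = (P(X_1 >= 5))^4
= (1/5)^4 = 1/625

1/625


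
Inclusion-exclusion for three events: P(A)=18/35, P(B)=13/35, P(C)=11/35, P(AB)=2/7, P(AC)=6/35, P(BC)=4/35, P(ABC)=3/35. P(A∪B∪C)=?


P(A∪B∪C) = P(A)+P(B)+P(C) - P(AB)-P(AC)-P(BC) + P(ABC)
= 18/35+13/35+11/35 - 2/7-6/35-4/35 + 3/35
= 5/7

5/7


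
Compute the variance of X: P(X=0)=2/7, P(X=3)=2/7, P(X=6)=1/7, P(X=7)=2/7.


E[X] = 26/7, E[X^2] = 152/7
Var(X) = E[X^2] - (E[X])^2 = 152/7 - (26/7)^2 = 388/49

388/49


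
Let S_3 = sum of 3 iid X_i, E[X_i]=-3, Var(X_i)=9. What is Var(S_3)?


By independence, Var(S_n) = n*Var(X_1) = 3*9 = 27

27


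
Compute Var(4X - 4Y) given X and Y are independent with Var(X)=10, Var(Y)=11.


Independence => Cov(X,Y)=0
Var(4X - 4Y) = 4^2*Var(X) + (-4)^2*Var(Y)
= 16*10 + 16*11 = 336

336


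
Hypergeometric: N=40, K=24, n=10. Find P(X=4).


P(X=4) = C(24,4)*C(16,6) / C(40,10)
= 10626*8008 / 847660528
= 85093008/847660528 = 37191/370481

37191/370481


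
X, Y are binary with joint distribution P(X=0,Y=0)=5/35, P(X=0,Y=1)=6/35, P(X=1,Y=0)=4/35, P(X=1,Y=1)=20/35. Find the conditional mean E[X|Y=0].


P(Y=0) = 9/35
E[X|Y=0] = (0*5 + 1*4)/9 = 4/9

4/9


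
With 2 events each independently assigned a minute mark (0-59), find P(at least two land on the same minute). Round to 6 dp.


P(all different) = prod((60-i)/60 for i=0..1) = 0.983333
P(at least one match) = 1 - 0.983333 = 0.016667

0.016667


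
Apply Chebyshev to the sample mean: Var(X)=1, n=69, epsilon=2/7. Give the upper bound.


Var(Xbar) = Var(X)/n = 1/69
Chebyshev: P(|Xbar-mu| >= 2/7) <= Var(Xbar)/(2/7)^2 = (1/69)/(4/49) = 49/276

49/276


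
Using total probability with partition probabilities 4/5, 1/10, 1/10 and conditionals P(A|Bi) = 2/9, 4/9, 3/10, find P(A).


P(A) = P(A|B1)P(B1) + P(A|B2)P(B2) + P(A|B3)P(B3)
= 2/9*4/5 + 4/9*1/10 + 3/10*1/10
= 8/45 + 2/45 + 3/100 = 227/900

227/900


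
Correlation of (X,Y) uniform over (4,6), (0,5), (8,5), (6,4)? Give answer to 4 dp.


Cov(X,Y) = -0.5000, Var(X) = 8.7500, Var(Y) = 0.5000
rho = Cov/(sqrt(VarX)*sqrt(VarY)) = -0.2390

-0.2390


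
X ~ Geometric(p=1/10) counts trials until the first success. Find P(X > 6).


P(X > 6) = P(first 6 trials all fail) = (1-p)^6 = (9/10)^6 = 531441/1000000

531441/1000000


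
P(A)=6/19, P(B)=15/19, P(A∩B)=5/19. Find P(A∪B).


P(A∪B) = P(A) + P(B) - P(A∩B)
= 6/19 + 15/19 - 5/19 = 16/19

16/19


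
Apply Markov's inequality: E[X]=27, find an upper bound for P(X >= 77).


Markov: P(X >= a) <= E[X]/a
P(X >= 77) <= 27/77

27/77


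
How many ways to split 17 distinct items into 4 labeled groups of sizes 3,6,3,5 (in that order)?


17! = 355687428096000
Denominator: 3!=6 * 6!=720 * 3!=6 * 5!=120
Coefficient = 355687428096000 / 3110400 = 114354240

114354240


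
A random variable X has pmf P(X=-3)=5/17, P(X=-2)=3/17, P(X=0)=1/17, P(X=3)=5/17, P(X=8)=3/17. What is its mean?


E[X] = sum(x * P(x))
= -3*5/17 - 2*3/17 + 0*1/17 + 3*5/17 + 8*3/17
= 18/17

18/17


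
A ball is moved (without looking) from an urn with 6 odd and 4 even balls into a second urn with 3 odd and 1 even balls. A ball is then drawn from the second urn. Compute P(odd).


P(transfer odd) = 6/10 = 3/5; P(transfer even) = 2/5
If odd transferred: Urn II has 4 odd of 5, so P(odd|odd moved) = 4/5
If even transferred: Urn II has 3 odd of 5, so P(odd|even moved) = 3/5
By total probability: P(odd) = 3/5*4/5 + 2/5*3/5 = 18/25

18/25


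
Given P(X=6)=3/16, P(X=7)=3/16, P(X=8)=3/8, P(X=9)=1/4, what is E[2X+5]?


E[2X+5] = sum(g(x)*P(x))
= 17*3/16 + 19*3/16 + 21*3/8 + 23*1/4
= 163/8

163/8


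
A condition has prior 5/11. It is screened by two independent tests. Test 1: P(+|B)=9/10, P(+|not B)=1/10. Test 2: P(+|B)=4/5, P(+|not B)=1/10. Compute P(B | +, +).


After test 1: P(+) = 9/10*5/11 + 1/10*6/11 = 51/110
P(B|+) = (9/22)/(51/110) = 15/17
After test 2 (use post1 as new prior): P(+) = 4/5*15/17 + 1/10*2/17 = 61/85
P(B|+,+) = (12/17)/(61/85) = 60/61

60/61


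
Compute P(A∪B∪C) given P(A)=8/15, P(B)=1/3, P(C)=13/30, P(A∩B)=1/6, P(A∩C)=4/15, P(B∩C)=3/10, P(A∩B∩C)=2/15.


P(A∪B∪C) = P(A)+P(B)+P(C) - P(AB)-P(AC)-P(BC) + P(ABC)
= 8/15+1/3+13/30 - 1/6-4/15-3/10 + 2/15
= 7/10

7/10


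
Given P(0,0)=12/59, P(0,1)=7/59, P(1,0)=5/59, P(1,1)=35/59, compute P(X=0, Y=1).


Read from table: P(X=0, Y=1) = 7/59

7/59


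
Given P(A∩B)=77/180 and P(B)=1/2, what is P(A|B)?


P(A|B) = P(A∩B)/P(B) = (77/180)/(90/180) = 77/90

77/90
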